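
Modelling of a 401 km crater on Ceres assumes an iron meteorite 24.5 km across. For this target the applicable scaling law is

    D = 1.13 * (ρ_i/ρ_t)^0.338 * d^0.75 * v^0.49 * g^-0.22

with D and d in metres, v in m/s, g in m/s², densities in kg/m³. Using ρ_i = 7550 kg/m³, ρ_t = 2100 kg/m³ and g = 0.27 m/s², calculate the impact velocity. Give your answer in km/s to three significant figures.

Rearranging for v: v = [D / (1.13 · (7550/2100)^0.338 · 24500^0.75 · 0.27^-0.22)]^(1/0.49).
D = 401000 m.
(7550/2100)^0.338 = 1.541
24500^0.75 = 1958
0.27^-0.22 = 1.334
Denominator = 1.13 × 1.541 × 1958 × 1.334 = 4548
D / 4548 = 401000 / 4548 = 88.17
v = 88.17^(1/0.49) = 88.17^2.0408 = 9333 m/s

v ≈ 9.33 km/s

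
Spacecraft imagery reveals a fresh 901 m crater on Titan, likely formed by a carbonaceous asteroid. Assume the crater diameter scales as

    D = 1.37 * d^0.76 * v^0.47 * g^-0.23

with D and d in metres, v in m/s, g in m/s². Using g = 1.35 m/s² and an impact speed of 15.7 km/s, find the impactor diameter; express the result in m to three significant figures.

d ≈ 14.2 m

Rearranging for d: d = [D / (1.37 · 15700^0.47 · 1.35^-0.23)]^(1/0.76).
15700^0.47 = 93.77
1.35^-0.23 = 0.9333
Denominator = 1.37 × 93.77 × 0.9333 = 119.9
D / 119.9 = 901 / 119.9 = 7.515
d = 7.515^(1/0.76) = 7.515^1.3158 = 14.21 m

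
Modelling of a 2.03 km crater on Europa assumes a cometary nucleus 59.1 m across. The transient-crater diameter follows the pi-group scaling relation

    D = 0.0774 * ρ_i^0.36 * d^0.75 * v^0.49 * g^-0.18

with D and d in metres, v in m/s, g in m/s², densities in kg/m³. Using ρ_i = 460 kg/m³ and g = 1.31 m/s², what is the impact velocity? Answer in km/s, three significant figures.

v ≈ 24.7 km/s

Rearranging for v: v = [D / (0.0774 · 460^0.36 · 59.1^0.75 · 1.31^-0.18)]^(1/0.49).
D = 2030 m.
460^0.36 = 9.091
59.1^0.75 = 21.32
1.31^-0.18 = 0.9526
Denominator = 0.0774 × 9.091 × 21.32 × 0.9526 = 14.29
D / 14.29 = 2030 / 14.29 = 142.1
v = 142.1^(1/0.49) = 142.1^2.0408 = 24718 m/s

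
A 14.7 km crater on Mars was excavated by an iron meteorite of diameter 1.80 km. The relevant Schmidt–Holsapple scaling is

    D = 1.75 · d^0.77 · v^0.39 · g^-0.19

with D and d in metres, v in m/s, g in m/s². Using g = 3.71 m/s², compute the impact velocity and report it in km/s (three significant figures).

v ≈ 8.18 km/s

Rearranging for v: v = [D / (1.75 · 1800^0.77 · 3.71^-0.19)]^(1/0.39).
D = 14700 m.
1800^0.77 = 321.0
3.71^-0.19 = 0.7795
Denominator = 1.75 × 321.0 × 0.7795 = 437.9
D / 437.9 = 14700 / 437.9 = 33.57
v = 33.57^(1/0.39) = 33.57^2.5641 = 8179 m/s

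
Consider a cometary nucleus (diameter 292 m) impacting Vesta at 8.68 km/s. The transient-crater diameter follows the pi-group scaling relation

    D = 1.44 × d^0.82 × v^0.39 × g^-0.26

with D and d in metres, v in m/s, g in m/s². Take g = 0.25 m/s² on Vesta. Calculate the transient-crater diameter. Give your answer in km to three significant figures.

In SI units: v = 8680 m/s.
d^0.82 = 292^0.82 = 105.1
v^0.39 = 8680^0.39 = 34.36
g^-0.26 = 0.25^-0.26 = 1.434
D = 1.44 × 105.1 × 34.36 × 1.434 = 7457 m
   = 7.457 km

D ≈ 7.46 km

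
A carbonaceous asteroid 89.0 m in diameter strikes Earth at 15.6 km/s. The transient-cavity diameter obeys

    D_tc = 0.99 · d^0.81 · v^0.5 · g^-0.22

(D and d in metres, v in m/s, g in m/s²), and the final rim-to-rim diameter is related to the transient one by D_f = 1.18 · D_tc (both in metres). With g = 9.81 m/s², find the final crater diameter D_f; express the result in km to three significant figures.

v = 15600 m/s.
d^0.81 = 89^0.81 = 37.93
v^0.5 = 15600^0.5 = 124.9
g^-0.22 = 9.81^-0.22 = 0.6051
D_tc = 0.99 × 37.93 × 124.9 × 0.6051 = 2838 m
D_f = 1.18 × 2838 = 3349 m
     = 3.349 km

D_f ≈ 3.35 km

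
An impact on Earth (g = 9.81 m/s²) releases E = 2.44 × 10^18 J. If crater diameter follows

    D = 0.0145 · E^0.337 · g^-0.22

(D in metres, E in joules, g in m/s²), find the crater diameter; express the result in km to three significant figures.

D ≈ 13.8 km

E^0.337 = (2.44 × 10^18)^0.337 = 1.572 × 10^6
g^-0.22 = 9.81^-0.22 = 0.6051
D = 0.0145 × 1.572 × 10^6 × 0.6051 = 13793 m
   = 13.79 km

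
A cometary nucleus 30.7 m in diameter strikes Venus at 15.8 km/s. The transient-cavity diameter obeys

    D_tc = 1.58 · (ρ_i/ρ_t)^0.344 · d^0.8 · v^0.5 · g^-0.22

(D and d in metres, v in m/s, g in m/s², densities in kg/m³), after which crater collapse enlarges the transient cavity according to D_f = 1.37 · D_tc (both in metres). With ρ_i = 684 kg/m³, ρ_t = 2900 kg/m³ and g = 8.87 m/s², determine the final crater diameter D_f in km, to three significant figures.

v = 15800 m/s.
(ρ_i/ρ_t)^0.344 = (684/2900)^0.344 = 0.6084
d^0.8 = 30.7^0.8 = 15.48
v^0.5 = 15800^0.5 = 125.7
g^-0.22 = 8.87^-0.22 = 0.6187
D_tc = 1.58 × 0.6084 × 15.48 × 125.7 × 0.6187 = 1157 m
D_f = 1.37 × 1157 = 1585 m
     = 1.585 km

D_f ≈ 1.59 km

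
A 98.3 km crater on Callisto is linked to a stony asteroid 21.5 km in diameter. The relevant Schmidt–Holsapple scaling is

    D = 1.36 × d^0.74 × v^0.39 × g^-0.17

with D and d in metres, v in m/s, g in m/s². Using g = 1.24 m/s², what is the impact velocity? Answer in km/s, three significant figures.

Rearranging for v: v = [D / (1.36 · 21500^0.74 · 1.24^-0.17)]^(1/0.39).
D = 98300 m.
21500^0.74 = 1607
1.24^-0.17 = 0.9641
Denominator = 1.36 × 1607 × 0.9641 = 2107
D / 2107 = 98300 / 2107 = 46.65
v = 46.65^(1/0.39) = 46.65^2.5641 = 19015 m/s

v ≈ 19.0 km/s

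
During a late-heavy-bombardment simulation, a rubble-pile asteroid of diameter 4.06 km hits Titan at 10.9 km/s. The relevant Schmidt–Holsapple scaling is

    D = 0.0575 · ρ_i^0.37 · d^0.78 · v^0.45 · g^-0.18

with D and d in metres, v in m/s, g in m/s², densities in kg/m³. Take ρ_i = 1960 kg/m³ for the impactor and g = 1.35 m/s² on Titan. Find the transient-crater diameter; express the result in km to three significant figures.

D ≈ 38.5 km

In SI units: d = 4060 m, v = 10900 m/s.
ρ_i^0.37 = 1960^0.37 = 16.52
d^0.78 = 4060^0.78 = 652.6
v^0.45 = 10900^0.45 = 65.59
g^-0.18 = 1.35^-0.18 = 0.9474
D = 0.0575 × 16.52 × 652.6 × 65.59 × 0.9474 = 38521 m
   = 38.52 km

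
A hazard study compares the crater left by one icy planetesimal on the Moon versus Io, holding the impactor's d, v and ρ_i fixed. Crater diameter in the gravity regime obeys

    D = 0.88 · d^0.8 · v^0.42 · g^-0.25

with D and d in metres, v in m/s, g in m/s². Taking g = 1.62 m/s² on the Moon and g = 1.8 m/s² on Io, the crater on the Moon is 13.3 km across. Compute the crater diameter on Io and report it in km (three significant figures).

D ≈ 13.0 km

All impactor-dependent factors cancel in the ratio, leaving D_Io/D_Moon = (g_Io/g_Moon)^-0.25.
(1.8/1.62)^-0.25 = 1.111^-0.25 = 0.9740
D_Io = 0.9740 × 13.3 km = 13.0 km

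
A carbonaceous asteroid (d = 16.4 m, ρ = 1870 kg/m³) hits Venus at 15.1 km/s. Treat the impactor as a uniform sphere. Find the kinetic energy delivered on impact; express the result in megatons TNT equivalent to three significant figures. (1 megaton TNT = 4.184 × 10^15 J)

v = 15100 m/s.
Mass m = (π/6) ρ d³ = (π/6) × 1870 × (16.4)³ = 4.319 × 10^6 kg
E = ½ m v² = 0.5 × 4.319 × 10^6 × (15100)² = 4.924 × 10^14 J
   = 4.924 × 10^14 / 4.184×10^15 = 0.1177 Mt

E ≈ 0.118 Mt TNT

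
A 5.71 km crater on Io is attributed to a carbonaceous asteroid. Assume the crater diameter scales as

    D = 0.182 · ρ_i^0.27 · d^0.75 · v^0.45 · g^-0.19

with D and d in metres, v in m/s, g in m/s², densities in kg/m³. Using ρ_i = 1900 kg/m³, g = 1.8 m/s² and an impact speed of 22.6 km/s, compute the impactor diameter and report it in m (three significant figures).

Rearranging for d: d = [D / (0.182 · 1900^0.27 · 22600^0.45 · 1.8^-0.19)]^(1/0.75).
D = 5710 m.
1900^0.27 = 7.678
22600^0.45 = 91.06
1.8^-0.19 = 0.8943
Denominator = 0.182 × 7.678 × 91.06 × 0.8943 = 113.8
D / 113.8 = 5710 / 113.8 = 50.18
d = 50.18^(1/0.75) = 50.18^1.3333 = 185.1 m

d ≈ 185 m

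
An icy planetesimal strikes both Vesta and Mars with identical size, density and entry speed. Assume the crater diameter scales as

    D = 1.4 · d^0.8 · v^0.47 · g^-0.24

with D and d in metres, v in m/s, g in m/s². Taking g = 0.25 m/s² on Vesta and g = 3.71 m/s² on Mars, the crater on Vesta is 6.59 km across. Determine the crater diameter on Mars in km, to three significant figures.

All impactor-dependent factors cancel in the ratio, leaving D_Mars/D_Vesta = (g_Mars/g_Vesta)^-0.24.
(3.71/0.25)^-0.24 = 14.84^-0.24 = 0.5234
D_Mars = 0.5234 × 6.59 km = 3.45 km

D ≈ 3.45 km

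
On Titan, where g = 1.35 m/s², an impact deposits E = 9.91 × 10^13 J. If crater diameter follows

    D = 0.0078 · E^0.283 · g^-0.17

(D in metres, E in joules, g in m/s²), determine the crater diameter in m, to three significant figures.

D ≈ 67.7 m

E^0.283 = (9.91 × 10^13)^0.283 = 9.139 × 10^3
g^-0.17 = 1.35^-0.17 = 0.9503
D = 0.0078 × 9.139 × 10^3 × 0.9503 = 67.74 m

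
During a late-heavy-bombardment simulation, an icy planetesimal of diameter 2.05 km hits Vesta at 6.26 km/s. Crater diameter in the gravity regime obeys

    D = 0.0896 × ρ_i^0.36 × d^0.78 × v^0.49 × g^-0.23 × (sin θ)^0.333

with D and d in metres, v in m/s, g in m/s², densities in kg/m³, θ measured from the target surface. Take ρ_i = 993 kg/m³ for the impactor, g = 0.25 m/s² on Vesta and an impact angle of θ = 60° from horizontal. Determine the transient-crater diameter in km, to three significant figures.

In SI units: d = 2050 m, v = 6260 m/s.
ρ_i^0.36 = 993^0.36 = 11.99
d^0.78 = 2050^0.78 = 383.0
v^0.49 = 6260^0.49 = 72.50
g^-0.23 = 0.25^-0.23 = 1.376
(sin 60°)^0.333 = 0.8660^0.333 = 0.9532
D = 0.0896 × 11.99 × 383.0 × 72.50 × 1.376 × 0.9532 = 39126 m
   = 39.13 km

D ≈ 39.1 km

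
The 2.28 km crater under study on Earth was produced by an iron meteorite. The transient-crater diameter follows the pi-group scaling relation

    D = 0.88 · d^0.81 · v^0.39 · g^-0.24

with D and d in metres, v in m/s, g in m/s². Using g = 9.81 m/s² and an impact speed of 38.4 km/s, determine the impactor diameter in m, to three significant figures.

d ≈ 200 m

Rearranging for d: d = [D / (0.88 · 38400^0.39 · 9.81^-0.24)]^(1/0.81).
D = 2280 m.
38400^0.39 = 61.36
9.81^-0.24 = 0.5781
Denominator = 0.88 × 61.36 × 0.5781 = 31.22
D / 31.22 = 2280 / 31.22 = 73.03
d = 73.03^(1/0.81) = 73.03^1.2346 = 199.8 m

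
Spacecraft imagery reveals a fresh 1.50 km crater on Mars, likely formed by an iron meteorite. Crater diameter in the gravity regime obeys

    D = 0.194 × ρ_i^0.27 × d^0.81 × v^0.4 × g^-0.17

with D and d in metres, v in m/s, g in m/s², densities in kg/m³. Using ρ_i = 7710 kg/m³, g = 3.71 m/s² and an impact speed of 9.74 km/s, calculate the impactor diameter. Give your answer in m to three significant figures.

d ≈ 45.1 m

Rearranging for d: d = [D / (0.194 · 7710^0.27 · 9740^0.4 · 3.71^-0.17)]^(1/0.81).
D = 1500 m.
7710^0.27 = 11.21
9740^0.4 = 39.39
3.71^-0.17 = 0.8002
Denominator = 0.194 × 11.21 × 39.39 × 0.8002 = 68.55
D / 68.55 = 1500 / 68.55 = 21.88
d = 21.88^(1/0.81) = 21.88^1.2346 = 45.13 m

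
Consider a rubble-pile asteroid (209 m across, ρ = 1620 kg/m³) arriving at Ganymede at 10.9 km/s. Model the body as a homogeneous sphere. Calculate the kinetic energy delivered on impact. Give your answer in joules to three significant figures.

v = 10900 m/s.
Mass m = (π/6) ρ d³ = (π/6) × 1620 × (209)³ = 7.744 × 10^9 kg
E = ½ m v² = 0.5 × 7.744 × 10^9 × (10900)² = 4.600 × 10^17 J

E ≈ 4.60 × 10^17 J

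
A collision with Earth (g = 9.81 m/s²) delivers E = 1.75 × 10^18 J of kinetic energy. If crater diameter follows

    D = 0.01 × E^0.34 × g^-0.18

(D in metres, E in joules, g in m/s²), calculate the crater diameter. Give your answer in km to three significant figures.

D ≈ 10.6 km

E^0.34 = (1.75 × 10^18)^0.34 = 1.595 × 10^6
g^-0.18 = 9.81^-0.18 = 0.6630
D = 0.01 × 1.595 × 10^6 × 0.6630 = 10575 m
   = 10.57 km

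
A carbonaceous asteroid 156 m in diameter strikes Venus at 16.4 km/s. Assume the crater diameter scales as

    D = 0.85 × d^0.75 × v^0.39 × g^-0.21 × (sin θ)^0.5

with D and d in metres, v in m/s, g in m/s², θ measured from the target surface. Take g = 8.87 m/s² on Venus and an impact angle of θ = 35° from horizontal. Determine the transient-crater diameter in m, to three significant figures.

In SI units: v = 16400 m/s.
d^0.75 = 156^0.75 = 44.14
v^0.39 = 16400^0.39 = 44.03
g^-0.21 = 8.87^-0.21 = 0.6323
(sin 35°)^0.5 = 0.5736^0.5 = 0.7574
D = 0.85 × 44.14 × 44.03 × 0.6323 × 0.7574 = 791.1 m

D ≈ 791 m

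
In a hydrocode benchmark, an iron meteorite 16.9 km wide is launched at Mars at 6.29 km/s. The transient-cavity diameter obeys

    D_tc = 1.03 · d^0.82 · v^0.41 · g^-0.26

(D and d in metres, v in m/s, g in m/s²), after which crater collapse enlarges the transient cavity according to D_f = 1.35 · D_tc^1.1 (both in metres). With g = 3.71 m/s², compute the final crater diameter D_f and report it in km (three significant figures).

In SI: d = 16900 m, v = 6290 m/s.
d^0.82 = 16900^0.82 = 2930
v^0.41 = 6290^0.41 = 36.09
g^-0.26 = 3.71^-0.26 = 0.7112
D_tc = 1.03 × 2930 × 36.09 × 0.7112 = 77460 m
D_f = 1.35 × (77460)^1.1 = 3.223 × 10^5 m
     = 322.3 km

D_f ≈ 322 km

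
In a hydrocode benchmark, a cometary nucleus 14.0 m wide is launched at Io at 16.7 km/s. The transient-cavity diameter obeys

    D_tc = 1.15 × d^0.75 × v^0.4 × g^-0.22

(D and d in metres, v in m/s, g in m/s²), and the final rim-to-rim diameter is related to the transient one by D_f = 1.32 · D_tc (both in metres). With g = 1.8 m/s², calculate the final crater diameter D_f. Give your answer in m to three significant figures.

v = 16700 m/s.
d^0.75 = 14^0.75 = 7.238
v^0.4 = 16700^0.4 = 48.87
g^-0.22 = 1.8^-0.22 = 0.8787
D_tc = 1.15 × 7.238 × 48.87 × 0.8787 = 357.4 m
D_f = 1.32 × 357.4 = 471.8 m

D_f ≈ 472 m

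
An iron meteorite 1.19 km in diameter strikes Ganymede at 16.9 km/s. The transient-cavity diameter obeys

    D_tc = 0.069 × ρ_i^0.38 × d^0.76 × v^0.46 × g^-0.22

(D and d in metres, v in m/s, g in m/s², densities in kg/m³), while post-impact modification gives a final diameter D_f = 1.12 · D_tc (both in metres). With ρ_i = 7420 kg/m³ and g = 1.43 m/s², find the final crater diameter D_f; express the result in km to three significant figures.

D_f ≈ 40.4 km

In SI: d = 1190 m, v = 16900 m/s.
ρ_i^0.38 = 7420^0.38 = 29.56
d^0.76 = 1190^0.76 = 217.5
v^0.46 = 16900^0.46 = 88.07
g^-0.22 = 1.43^-0.22 = 0.9243
D_tc = 0.069 × 29.56 × 217.5 × 88.07 × 0.9243 = 36110 m
D_f = 1.12 × 36110 = 40443 m
     = 40.44 km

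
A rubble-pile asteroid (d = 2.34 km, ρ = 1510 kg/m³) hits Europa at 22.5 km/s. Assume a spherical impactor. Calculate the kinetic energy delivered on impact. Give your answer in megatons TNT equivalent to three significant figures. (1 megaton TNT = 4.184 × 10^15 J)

E ≈ 6.13 × 10^5 Mt TNT

d = 2340 m; v = 22500 m/s.
Mass m = (π/6) ρ d³ = (π/6) × 1510 × (2340)³ = 1.013 × 10^13 kg
E = ½ m v² = 0.5 × 1.013 × 10^13 × (22500)² = 2.564 × 10^21 J
   = 2.564 × 10^21 / 4.184×10^15 = 6.128 × 10^5 Mt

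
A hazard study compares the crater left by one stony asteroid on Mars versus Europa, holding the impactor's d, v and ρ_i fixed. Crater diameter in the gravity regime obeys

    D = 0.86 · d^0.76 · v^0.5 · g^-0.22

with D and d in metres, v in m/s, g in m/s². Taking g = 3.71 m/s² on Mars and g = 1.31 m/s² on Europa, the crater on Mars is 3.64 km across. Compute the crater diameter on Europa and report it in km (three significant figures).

D ≈ 4.58 km

All impactor-dependent factors cancel in the ratio, leaving D_Europa/D_Mars = (g_Europa/g_Mars)^-0.22.
(1.31/3.71)^-0.22 = 0.3531^-0.22 = 1.257
D_Europa = 1.257 × 3.64 km = 4.58 km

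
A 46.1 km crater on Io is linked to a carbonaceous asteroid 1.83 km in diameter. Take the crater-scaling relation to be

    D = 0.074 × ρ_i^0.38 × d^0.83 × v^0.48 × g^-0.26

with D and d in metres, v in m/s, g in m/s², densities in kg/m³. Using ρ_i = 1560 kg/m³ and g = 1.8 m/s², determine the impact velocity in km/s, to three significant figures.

Rearranging for v: v = [D / (0.074 · 1560^0.38 · 1830^0.83 · 1.8^-0.26)]^(1/0.48).
D = 46100 m.
1560^0.38 = 16.35
1830^0.83 = 510.3
1.8^-0.26 = 0.8583
Denominator = 0.074 × 16.35 × 510.3 × 0.8583 = 529.9
D / 529.9 = 46100 / 529.9 = 87.00
v = 87.00^(1/0.48) = 87.00^2.0833 = 10980 m/s

v ≈ 11.0 km/s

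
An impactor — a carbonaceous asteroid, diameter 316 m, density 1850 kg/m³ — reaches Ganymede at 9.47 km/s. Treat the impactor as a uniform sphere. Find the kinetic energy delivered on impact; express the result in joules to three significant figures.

v = 9470 m/s.
Mass m = (π/6) ρ d³ = (π/6) × 1850 × (316)³ = 3.057 × 10^10 kg
E = ½ m v² = 0.5 × 3.057 × 10^10 × (9470)² = 1.371 × 10^18 J

E ≈ 1.37 × 10^18 J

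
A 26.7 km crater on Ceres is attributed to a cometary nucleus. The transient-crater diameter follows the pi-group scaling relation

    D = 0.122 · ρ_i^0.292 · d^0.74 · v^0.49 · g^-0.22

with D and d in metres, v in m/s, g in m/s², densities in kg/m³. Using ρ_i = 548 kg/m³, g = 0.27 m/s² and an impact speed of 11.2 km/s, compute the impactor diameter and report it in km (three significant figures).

d ≈ 1.93 km

Rearranging for d: d = [D / (0.122 · 548^0.292 · 11200^0.49 · 0.27^-0.22)]^(1/0.74).
D = 26700 m.
548^0.292 = 6.306
11200^0.49 = 96.41
0.27^-0.22 = 1.334
Denominator = 0.122 × 6.306 × 96.41 × 1.334 = 98.94
D / 98.94 = 26700 / 98.94 = 269.9
d = 269.9^(1/0.74) = 269.9^1.3514 = 1930 m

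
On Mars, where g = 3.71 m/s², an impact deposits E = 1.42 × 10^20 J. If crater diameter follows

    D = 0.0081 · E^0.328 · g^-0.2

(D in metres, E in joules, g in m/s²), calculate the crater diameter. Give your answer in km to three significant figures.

D ≈ 25.4 km

E^0.328 = (1.42 × 10^20)^0.328 = 4.073 × 10^6
g^-0.2 = 3.71^-0.2 = 0.7694
D = 0.0081 × 4.073 × 10^6 × 0.7694 = 25384 m
   = 25.38 km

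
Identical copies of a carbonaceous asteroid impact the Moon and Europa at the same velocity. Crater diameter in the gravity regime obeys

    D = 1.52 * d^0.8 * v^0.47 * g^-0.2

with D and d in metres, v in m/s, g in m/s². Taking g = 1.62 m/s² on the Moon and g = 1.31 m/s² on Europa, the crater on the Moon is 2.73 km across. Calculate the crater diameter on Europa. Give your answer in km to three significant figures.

All impactor-dependent factors cancel in the ratio, leaving D_Europa/D_Moon = (g_Europa/g_Moon)^-0.2.
(1.31/1.62)^-0.2 = 0.8086^-0.2 = 1.043
D_Europa = 1.043 × 2.73 km = 2.85 km

D ≈ 2.85 km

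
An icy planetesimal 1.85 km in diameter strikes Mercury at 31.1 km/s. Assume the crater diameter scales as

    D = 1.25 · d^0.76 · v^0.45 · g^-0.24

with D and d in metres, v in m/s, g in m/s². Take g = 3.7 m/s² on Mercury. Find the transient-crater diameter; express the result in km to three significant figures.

In SI units: d = 1850 m, v = 31100 m/s.
d^0.76 = 1850^0.76 = 304.1
v^0.45 = 31100^0.45 = 105.1
g^-0.24 = 3.7^-0.24 = 0.7305
D = 1.25 × 304.1 × 105.1 × 0.7305 = 29184 m
   = 29.18 km

D ≈ 29.2 km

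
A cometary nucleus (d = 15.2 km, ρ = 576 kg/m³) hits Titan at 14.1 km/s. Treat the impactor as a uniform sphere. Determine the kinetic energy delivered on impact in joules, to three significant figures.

E ≈ 1.05 × 10^23 J

d = 15200 m; v = 14100 m/s.
Mass m = (π/6) ρ d³ = (π/6) × 576 × (15200)³ = 1.059 × 10^15 kg
E = ½ m v² = 0.5 × 1.059 × 10^15 × (14100)² = 1.053 × 10^23 J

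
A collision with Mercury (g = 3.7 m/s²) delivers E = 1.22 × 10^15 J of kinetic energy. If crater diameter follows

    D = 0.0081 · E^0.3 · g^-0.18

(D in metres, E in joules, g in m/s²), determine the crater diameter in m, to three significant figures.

D ≈ 215 m

E^0.3 = (1.22 × 10^15)^0.3 = 3.357 × 10^4
g^-0.18 = 3.7^-0.18 = 0.7902
D = 0.0081 × 3.357 × 10^4 × 0.7902 = 214.9 m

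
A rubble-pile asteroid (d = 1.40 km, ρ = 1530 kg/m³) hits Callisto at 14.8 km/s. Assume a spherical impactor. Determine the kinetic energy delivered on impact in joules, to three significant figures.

E ≈ 2.41 × 10^20 J

d = 1400 m; v = 14800 m/s.
Mass m = (π/6) ρ d³ = (π/6) × 1530 × (1400)³ = 2.198 × 10^12 kg
E = ½ m v² = 0.5 × 2.198 × 10^12 × (14800)² = 2.407 × 10^20 J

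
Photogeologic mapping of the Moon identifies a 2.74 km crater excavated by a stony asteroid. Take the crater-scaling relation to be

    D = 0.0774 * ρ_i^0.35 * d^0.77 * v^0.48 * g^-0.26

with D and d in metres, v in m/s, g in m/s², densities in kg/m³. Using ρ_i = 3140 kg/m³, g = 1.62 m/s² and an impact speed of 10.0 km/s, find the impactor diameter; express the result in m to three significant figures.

Rearranging for d: d = [D / (0.0774 · 3140^0.35 · 10000^0.48 · 1.62^-0.26)]^(1/0.77).
D = 2740 m.
3140^0.35 = 16.75
10000^0.48 = 83.18
1.62^-0.26 = 0.8821
Denominator = 0.0774 × 16.75 × 83.18 × 0.8821 = 95.12
D / 95.12 = 2740 / 95.12 = 28.81
d = 28.81^(1/0.77) = 28.81^1.2987 = 78.62 m

d ≈ 78.6 m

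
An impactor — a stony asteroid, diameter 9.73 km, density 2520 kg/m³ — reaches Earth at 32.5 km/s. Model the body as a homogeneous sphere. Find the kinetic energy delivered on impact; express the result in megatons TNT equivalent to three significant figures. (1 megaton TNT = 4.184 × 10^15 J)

d = 9730 m; v = 32500 m/s.
Mass m = (π/6) ρ d³ = (π/6) × 2520 × (9730)³ = 1.215 × 10^15 kg
E = ½ m v² = 0.5 × 1.215 × 10^15 × (32500)² = 6.417 × 10^23 J
   = 6.417 × 10^23 / 4.184×10^15 = 1.534 × 10^8 Mt

E ≈ 1.53 × 10^8 Mt TNT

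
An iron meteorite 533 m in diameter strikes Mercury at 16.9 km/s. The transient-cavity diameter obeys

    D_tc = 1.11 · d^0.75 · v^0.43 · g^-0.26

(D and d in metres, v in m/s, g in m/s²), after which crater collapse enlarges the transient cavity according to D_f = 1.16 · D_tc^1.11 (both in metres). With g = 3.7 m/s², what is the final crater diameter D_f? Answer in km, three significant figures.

D_f ≈ 17.3 km

v = 16900 m/s.
d^0.75 = 533^0.75 = 110.9
v^0.43 = 16900^0.43 = 65.76
g^-0.26 = 3.7^-0.26 = 0.7117
D_tc = 1.11 × 110.9 × 65.76 × 0.7117 = 5761 m
D_f = 1.16 × (5761)^1.11 = 17323 m
     = 17.32 km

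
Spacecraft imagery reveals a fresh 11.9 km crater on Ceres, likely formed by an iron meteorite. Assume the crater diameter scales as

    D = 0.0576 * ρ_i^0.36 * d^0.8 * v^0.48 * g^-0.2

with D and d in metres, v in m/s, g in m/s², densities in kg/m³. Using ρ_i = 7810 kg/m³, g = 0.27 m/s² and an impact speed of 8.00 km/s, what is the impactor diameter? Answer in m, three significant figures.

d ≈ 256 m

Rearranging for d: d = [D / (0.0576 · 7810^0.36 · 8000^0.48 · 0.27^-0.2)]^(1/0.8).
D = 11900 m.
7810^0.36 = 25.20
8000^0.48 = 74.73
0.27^-0.2 = 1.299
Denominator = 0.0576 × 25.20 × 74.73 × 1.299 = 140.9
D / 140.9 = 11900 / 140.9 = 84.46
d = 84.46^(1/0.8) = 84.46^1.25 = 256.0 m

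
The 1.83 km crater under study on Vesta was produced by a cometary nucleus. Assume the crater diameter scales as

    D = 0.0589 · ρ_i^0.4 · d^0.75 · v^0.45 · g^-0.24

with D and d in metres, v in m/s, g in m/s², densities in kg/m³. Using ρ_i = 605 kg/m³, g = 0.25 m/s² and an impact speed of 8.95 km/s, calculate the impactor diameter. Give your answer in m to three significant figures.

Rearranging for d: d = [D / (0.0589 · 605^0.4 · 8950^0.45 · 0.25^-0.24)]^(1/0.75).
D = 1830 m.
605^0.4 = 12.96
8950^0.45 = 60.02
0.25^-0.24 = 1.395
Denominator = 0.0589 × 12.96 × 60.02 × 1.395 = 63.91
D / 63.91 = 1830 / 63.91 = 28.63
d = 28.63^(1/0.75) = 28.63^1.3333 = 87.57 m

d ≈ 87.6 m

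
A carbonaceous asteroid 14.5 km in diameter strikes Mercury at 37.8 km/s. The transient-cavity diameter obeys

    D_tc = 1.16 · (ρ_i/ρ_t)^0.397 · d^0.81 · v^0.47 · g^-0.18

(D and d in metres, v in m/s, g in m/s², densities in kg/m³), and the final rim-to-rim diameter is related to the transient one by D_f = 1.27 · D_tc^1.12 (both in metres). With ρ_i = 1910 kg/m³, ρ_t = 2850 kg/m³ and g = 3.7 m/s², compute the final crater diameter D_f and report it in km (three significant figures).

D_f ≈ 1480 km

In SI: d = 14500 m, v = 37800 m/s.
(ρ_i/ρ_t)^0.397 = (1910/2850)^0.397 = 0.8531
d^0.81 = 14500^0.81 = 2348
v^0.47 = 37800^0.47 = 141.7
g^-0.18 = 3.7^-0.18 = 0.7902
D_tc = 1.16 × 0.8531 × 2348 × 141.7 × 0.7902 = 2.602 × 10^5 m
D_f = 1.27 × (2.602 × 10^5)^1.12 = 1.476 × 10^6 m
     = 1476 km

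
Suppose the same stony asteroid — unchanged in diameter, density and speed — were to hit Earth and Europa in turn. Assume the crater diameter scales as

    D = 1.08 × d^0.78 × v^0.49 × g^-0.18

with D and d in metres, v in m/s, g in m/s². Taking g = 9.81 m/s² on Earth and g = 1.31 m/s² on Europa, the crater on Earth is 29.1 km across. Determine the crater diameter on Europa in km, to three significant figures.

D ≈ 41.8 km

All impactor-dependent factors cancel in the ratio, leaving D_Europa/D_Earth = (g_Europa/g_Earth)^-0.18.
(1.31/9.81)^-0.18 = 0.1335^-0.18 = 1.437
D_Europa = 1.437 × 29.1 km = 41.8 km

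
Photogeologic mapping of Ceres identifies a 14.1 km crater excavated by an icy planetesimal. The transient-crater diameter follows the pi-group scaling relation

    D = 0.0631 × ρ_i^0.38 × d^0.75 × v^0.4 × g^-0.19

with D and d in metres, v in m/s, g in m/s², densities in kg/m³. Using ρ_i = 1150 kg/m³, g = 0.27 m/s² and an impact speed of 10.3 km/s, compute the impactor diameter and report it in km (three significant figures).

d ≈ 1.98 km

Rearranging for d: d = [D / (0.0631 · 1150^0.38 · 10300^0.4 · 0.27^-0.19)]^(1/0.75).
D = 14100 m.
1150^0.38 = 14.56
10300^0.4 = 40.28
0.27^-0.19 = 1.282
Denominator = 0.0631 × 14.56 × 40.28 × 1.282 = 47.44
D / 47.44 = 14100 / 47.44 = 297.2
d = 297.2^(1/0.75) = 297.2^1.3333 = 1983 m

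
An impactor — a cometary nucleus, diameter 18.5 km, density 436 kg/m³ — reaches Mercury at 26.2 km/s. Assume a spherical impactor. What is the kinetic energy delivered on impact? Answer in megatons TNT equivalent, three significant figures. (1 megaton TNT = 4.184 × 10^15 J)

E ≈ 1.19 × 10^8 Mt TNT

d = 18500 m; v = 26200 m/s.
Mass m = (π/6) ρ d³ = (π/6) × 436 × (18500)³ = 1.445 × 10^15 kg
E = ½ m v² = 0.5 × 1.445 × 10^15 × (26200)² = 4.960 × 10^23 J
   = 4.960 × 10^23 / 4.184×10^15 = 1.185 × 10^8 Mt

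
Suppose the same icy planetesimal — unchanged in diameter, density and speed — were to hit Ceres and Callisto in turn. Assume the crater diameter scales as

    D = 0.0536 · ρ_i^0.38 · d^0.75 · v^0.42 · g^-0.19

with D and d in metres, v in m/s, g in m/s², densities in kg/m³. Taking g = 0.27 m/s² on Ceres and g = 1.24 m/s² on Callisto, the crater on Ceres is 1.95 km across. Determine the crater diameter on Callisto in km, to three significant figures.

All impactor-dependent factors cancel in the ratio, leaving D_Callisto/D_Ceres = (g_Callisto/g_Ceres)^-0.19.
(1.24/0.27)^-0.19 = 4.593^-0.19 = 0.7485
D_Callisto = 0.7485 × 1.95 km = 1.46 km

D ≈ 1.46 km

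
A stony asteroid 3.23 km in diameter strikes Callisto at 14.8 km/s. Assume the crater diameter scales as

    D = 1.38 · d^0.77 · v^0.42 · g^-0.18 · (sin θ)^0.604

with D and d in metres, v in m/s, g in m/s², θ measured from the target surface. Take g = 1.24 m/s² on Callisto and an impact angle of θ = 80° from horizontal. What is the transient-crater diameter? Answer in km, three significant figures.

In SI units: d = 3230 m, v = 14800 m/s.
d^0.77 = 3230^0.77 = 503.6
v^0.42 = 14800^0.42 = 56.43
g^-0.18 = 1.24^-0.18 = 0.9620
(sin 80°)^0.604 = 0.9848^0.604 = 0.9908
D = 1.38 × 503.6 × 56.43 × 0.9620 × 0.9908 = 37380 m
   = 37.38 km

D ≈ 37.4 km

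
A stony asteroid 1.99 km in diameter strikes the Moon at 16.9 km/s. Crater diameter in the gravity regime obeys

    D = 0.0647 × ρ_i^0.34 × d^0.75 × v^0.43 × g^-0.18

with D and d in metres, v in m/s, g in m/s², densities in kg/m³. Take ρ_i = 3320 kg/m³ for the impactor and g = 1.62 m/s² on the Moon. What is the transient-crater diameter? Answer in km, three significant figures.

D ≈ 18.3 km

In SI units: d = 1990 m, v = 16900 m/s.
ρ_i^0.34 = 3320^0.34 = 15.75
d^0.75 = 1990^0.75 = 297.9
v^0.43 = 16900^0.43 = 65.76
g^-0.18 = 1.62^-0.18 = 0.9168
D = 0.0647 × 15.75 × 297.9 × 65.76 × 0.9168 = 18302 m
   = 18.30 km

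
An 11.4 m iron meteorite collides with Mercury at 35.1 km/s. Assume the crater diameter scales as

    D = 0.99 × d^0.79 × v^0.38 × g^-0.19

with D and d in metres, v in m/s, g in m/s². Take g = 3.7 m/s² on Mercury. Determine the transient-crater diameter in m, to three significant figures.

In SI units: v = 35100 m/s.
d^0.79 = 11.4^0.79 = 6.838
v^0.38 = 35100^0.38 = 53.36
g^-0.19 = 3.7^-0.19 = 0.7799
D = 0.99 × 6.838 × 53.36 × 0.7799 = 281.7 m

D ≈ 282 m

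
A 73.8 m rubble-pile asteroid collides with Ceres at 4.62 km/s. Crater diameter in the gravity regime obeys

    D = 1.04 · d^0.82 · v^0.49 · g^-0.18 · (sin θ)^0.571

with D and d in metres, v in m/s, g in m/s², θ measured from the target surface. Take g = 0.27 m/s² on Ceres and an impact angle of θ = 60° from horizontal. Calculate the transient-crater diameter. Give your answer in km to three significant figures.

In SI units: v = 4620 m/s.
d^0.82 = 73.8^0.82 = 34.03
v^0.49 = 4620^0.49 = 62.47
g^-0.18 = 0.27^-0.18 = 1.266
(sin 60°)^0.571 = 0.8660^0.571 = 0.9211
D = 1.04 × 34.03 × 62.47 × 1.266 × 0.9211 = 2578 m
   = 2.578 km

D ≈ 2.58 km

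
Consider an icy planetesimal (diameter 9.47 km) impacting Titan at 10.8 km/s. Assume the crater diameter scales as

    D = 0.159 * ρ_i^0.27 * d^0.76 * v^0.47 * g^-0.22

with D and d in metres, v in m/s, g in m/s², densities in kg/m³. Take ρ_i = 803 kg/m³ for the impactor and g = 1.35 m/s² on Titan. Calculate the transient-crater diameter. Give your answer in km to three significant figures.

In SI units: d = 9470 m, v = 10800 m/s.
ρ_i^0.27 = 803^0.27 = 6.085
d^0.76 = 9470^0.76 = 1052
v^0.47 = 10800^0.47 = 78.65
g^-0.22 = 1.35^-0.22 = 0.9361
D = 0.159 × 6.085 × 1052 × 78.65 × 0.9361 = 74937 m
   = 74.94 km

D ≈ 74.9 km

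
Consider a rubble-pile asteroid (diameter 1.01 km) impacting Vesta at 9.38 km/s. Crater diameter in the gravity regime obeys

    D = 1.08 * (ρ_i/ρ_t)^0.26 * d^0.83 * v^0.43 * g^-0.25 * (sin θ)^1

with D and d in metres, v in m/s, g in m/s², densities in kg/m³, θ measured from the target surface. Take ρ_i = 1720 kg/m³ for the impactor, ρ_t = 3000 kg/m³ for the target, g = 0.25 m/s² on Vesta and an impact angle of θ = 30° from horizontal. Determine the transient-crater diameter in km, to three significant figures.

In SI units: d = 1010 m, v = 9380 m/s.
(ρ_i/ρ_t)^0.26 = (1720/3000)^0.26 = 0.8653
d^0.83 = 1010^0.83 = 311.6
v^0.43 = 9380^0.43 = 51.06
g^-0.25 = 0.25^-0.25 = 1.414
(sin 30°)^1 = 0.5000^1 = 0.5000
D = 1.08 × 0.8653 × 311.6 × 51.06 × 1.414 × 0.5000 = 10512 m
   = 10.51 km

D ≈ 10.5 km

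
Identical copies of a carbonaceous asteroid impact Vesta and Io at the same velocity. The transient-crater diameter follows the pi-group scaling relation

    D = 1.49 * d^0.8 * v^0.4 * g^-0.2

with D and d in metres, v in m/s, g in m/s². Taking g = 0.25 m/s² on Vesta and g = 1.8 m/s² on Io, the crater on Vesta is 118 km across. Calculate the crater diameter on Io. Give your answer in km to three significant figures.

All impactor-dependent factors cancel in the ratio, leaving D_Io/D_Vesta = (g_Io/g_Vesta)^-0.2.
(1.8/0.25)^-0.2 = 7.200^-0.2 = 0.6738
D_Io = 0.6738 × 118 km = 79.5 km

D ≈ 79.5 km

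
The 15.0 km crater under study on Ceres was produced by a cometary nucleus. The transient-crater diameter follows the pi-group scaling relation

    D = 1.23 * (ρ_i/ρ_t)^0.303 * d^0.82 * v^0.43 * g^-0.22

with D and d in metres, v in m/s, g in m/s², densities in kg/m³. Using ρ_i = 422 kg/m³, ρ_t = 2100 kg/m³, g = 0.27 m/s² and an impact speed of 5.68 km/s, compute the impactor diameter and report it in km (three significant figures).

d ≈ 1.32 km

Rearranging for d: d = [D / (1.23 · (422/2100)^0.303 · 5680^0.43 · 0.27^-0.22)]^(1/0.82).
D = 15000 m.
(422/2100)^0.303 = 0.6149
5680^0.43 = 41.15
0.27^-0.22 = 1.334
Denominator = 1.23 × 0.6149 × 41.15 × 1.334 = 41.52
D / 41.52 = 15000 / 41.52 = 361.3
d = 361.3^(1/0.82) = 361.3^1.2195 = 1316 m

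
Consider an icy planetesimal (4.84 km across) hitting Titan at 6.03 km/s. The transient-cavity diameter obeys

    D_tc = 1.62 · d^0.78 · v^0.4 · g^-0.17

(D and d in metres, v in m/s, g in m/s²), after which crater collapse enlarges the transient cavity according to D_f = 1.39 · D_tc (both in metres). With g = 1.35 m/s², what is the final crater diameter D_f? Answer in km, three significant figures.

In SI: d = 4840 m, v = 6030 m/s.
d^0.78 = 4840^0.78 = 748.5
v^0.4 = 6030^0.4 = 32.52
g^-0.17 = 1.35^-0.17 = 0.9503
D_tc = 1.62 × 748.5 × 32.52 × 0.9503 = 37470 m
D_f = 1.39 × 37470 = 52083 m
     = 52.08 km

D_f ≈ 52.1 km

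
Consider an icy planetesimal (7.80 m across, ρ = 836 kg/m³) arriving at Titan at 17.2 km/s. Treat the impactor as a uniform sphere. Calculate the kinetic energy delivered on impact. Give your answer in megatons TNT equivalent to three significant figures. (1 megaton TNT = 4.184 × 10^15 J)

E ≈ 7.34 × 10^-3 Mt TNT

v = 17200 m/s.
Mass m = (π/6) ρ d³ = (π/6) × 836 × (7.8)³ = 2.077 × 10^5 kg
E = ½ m v² = 0.5 × 2.077 × 10^5 × (17200)² = 3.072 × 10^13 J
   = 3.072 × 10^13 / 4.184×10^15 = 7.342 × 10^-3 Mt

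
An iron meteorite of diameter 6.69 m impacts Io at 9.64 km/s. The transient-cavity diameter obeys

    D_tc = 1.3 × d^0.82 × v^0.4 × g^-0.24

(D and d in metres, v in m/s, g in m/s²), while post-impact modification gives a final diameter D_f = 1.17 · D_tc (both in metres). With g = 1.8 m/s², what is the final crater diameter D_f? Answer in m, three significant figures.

v = 9640 m/s.
d^0.82 = 6.69^0.82 = 4.752
v^0.4 = 9640^0.4 = 39.23
g^-0.24 = 1.8^-0.24 = 0.8684
D_tc = 1.3 × 4.752 × 39.23 × 0.8684 = 210.5 m
D_f = 1.17 × 210.5 = 246.3 m

D_f ≈ 246 m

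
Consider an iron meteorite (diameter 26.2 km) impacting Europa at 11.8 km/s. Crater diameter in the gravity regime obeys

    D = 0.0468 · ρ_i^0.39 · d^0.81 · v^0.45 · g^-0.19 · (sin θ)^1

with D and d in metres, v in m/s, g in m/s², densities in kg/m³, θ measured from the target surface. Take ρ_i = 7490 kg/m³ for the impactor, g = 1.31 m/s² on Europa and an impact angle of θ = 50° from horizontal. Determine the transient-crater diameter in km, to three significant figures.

In SI units: d = 26200 m, v = 11800 m/s.
ρ_i^0.39 = 7490^0.39 = 32.44
d^0.81 = 26200^0.81 = 3792
v^0.45 = 11800^0.45 = 67.97
g^-0.19 = 1.31^-0.19 = 0.9500
(sin 50°)^1 = 0.7660^1 = 0.7660
D = 0.0468 × 32.44 × 3792 × 67.97 × 0.9500 × 0.7660 = 2.848 × 10^5 m
   = 284.8 km

D ≈ 285 km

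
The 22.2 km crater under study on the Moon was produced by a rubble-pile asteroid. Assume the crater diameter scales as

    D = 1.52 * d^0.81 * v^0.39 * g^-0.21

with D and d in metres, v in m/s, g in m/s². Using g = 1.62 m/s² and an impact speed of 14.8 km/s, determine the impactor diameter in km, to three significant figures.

Rearranging for d: d = [D / (1.52 · 14800^0.39 · 1.62^-0.21)]^(1/0.81).
D = 22200 m.
14800^0.39 = 42.31
1.62^-0.21 = 0.9037
Denominator = 1.52 × 42.31 × 0.9037 = 58.12
D / 58.12 = 22200 / 58.12 = 382.0
d = 382.0^(1/0.81) = 382.0^1.2346 = 1541 m

d ≈ 1.54 km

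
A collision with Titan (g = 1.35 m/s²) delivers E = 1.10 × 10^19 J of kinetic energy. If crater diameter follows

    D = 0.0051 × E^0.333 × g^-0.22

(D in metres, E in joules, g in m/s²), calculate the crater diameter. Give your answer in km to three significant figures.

D ≈ 10.5 km

E^0.333 = (1.10 × 10^19)^0.333 = 2.192 × 10^6
g^-0.22 = 1.35^-0.22 = 0.9361
D = 0.0051 × 2.192 × 10^6 × 0.9361 = 10465 m
   = 10.46 km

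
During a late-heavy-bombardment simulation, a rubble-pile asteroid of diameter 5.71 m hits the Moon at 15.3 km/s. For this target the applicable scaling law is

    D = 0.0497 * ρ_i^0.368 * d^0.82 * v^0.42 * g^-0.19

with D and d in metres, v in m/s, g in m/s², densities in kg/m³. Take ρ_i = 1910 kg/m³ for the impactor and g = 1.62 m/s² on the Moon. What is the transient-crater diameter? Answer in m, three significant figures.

D ≈ 175 m

In SI units: v = 15300 m/s.
ρ_i^0.368 = 1910^0.368 = 16.12
d^0.82 = 5.71^0.82 = 4.173
v^0.42 = 15300^0.42 = 57.22
g^-0.19 = 1.62^-0.19 = 0.9124
D = 0.0497 × 16.12 × 4.173 × 57.22 × 0.9124 = 174.5 m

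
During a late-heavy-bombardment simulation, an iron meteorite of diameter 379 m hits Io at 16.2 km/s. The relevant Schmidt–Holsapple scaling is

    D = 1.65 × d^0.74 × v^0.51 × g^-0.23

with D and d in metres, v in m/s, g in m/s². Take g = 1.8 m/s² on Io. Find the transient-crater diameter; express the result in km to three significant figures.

D ≈ 16.4 km

In SI units: v = 16200 m/s.
d^0.74 = 379^0.74 = 80.95
v^0.51 = 16200^0.51 = 140.2
g^-0.23 = 1.8^-0.23 = 0.8735
D = 1.65 × 80.95 × 140.2 × 0.8735 = 16357 m
   = 16.36 km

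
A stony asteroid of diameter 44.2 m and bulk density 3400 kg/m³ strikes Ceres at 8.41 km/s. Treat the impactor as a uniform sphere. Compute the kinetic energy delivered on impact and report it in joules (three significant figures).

E ≈ 5.44 × 10^15 J

v = 8410 m/s.
Mass m = (π/6) ρ d³ = (π/6) × 3400 × (44.2)³ = 1.537 × 10^8 kg
E = ½ m v² = 0.5 × 1.537 × 10^8 × (8410)² = 5.435 × 10^15 J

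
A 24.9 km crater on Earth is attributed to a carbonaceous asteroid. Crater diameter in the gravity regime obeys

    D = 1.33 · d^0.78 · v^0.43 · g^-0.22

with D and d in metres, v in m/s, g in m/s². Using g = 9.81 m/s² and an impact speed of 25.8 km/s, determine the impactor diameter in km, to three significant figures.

d ≈ 2.11 km

Rearranging for d: d = [D / (1.33 · 25800^0.43 · 9.81^-0.22)]^(1/0.78).
D = 24900 m.
25800^0.43 = 78.89
9.81^-0.22 = 0.6051
Denominator = 1.33 × 78.89 × 0.6051 = 63.49
D / 63.49 = 24900 / 63.49 = 392.2
d = 392.2^(1/0.78) = 392.2^1.2821 = 2114 m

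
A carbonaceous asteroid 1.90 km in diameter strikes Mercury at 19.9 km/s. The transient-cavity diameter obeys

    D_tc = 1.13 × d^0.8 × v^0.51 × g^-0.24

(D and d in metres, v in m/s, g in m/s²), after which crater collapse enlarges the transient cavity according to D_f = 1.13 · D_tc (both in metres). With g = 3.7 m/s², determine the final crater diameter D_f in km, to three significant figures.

In SI: d = 1900 m, v = 19900 m/s.
d^0.8 = 1900^0.8 = 419.8
v^0.51 = 19900^0.51 = 155.7
g^-0.24 = 3.7^-0.24 = 0.7305
D_tc = 1.13 × 419.8 × 155.7 × 0.7305 = 53950 m
D_f = 1.13 × 53950 = 60963 m
     = 60.96 km

D_f ≈ 61.0 km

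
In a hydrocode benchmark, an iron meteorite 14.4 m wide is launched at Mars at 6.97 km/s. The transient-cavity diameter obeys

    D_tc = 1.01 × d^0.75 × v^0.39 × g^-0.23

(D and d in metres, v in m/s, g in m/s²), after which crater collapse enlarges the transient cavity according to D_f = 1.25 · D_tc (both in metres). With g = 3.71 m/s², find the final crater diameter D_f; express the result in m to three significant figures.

D_f ≈ 218 m

v = 6970 m/s.
d^0.75 = 14.4^0.75 = 7.392
v^0.39 = 6970^0.39 = 31.54
g^-0.23 = 3.71^-0.23 = 0.7397
D_tc = 1.01 × 7.392 × 31.54 × 0.7397 = 174.2 m
D_f = 1.25 × 174.2 = 217.8 m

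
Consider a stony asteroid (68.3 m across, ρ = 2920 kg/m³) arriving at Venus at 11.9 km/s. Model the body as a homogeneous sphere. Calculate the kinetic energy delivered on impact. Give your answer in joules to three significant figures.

v = 11900 m/s.
Mass m = (π/6) ρ d³ = (π/6) × 2920 × (68.3)³ = 4.871 × 10^8 kg
E = ½ m v² = 0.5 × 4.871 × 10^8 × (11900)² = 3.449 × 10^16 J

E ≈ 3.45 × 10^16 J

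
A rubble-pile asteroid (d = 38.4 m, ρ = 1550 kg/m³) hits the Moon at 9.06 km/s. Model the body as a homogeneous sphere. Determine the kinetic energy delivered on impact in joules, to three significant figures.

E ≈ 1.89 × 10^15 J

v = 9060 m/s.
Mass m = (π/6) ρ d³ = (π/6) × 1550 × (38.4)³ = 4.595 × 10^7 kg
E = ½ m v² = 0.5 × 4.595 × 10^7 × (9060)² = 1.886 × 10^15 J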